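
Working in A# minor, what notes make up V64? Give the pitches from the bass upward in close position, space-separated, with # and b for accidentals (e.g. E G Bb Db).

In A# minor, the dominant is E#. The dominant is major (leading tone raised), so V is a major triad.
Stacking thirds from E# gives E#-G##-B#.
With the 64 figure the chord is in second inversion; from the bass B# upward in close position it reads B#-E#-G##.

B# E# G##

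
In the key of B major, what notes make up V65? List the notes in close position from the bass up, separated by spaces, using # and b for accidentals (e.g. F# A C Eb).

A# C# E F#

The numeral's case and figure indicate a dominant seventh chord. In B major its root, scale degree 5, is F#.
That chord is spelled F#-A#-C#-E.
The figured bass 65 indicates first inversion, placing the third (A#) in the bass: A#-C#-E-F#.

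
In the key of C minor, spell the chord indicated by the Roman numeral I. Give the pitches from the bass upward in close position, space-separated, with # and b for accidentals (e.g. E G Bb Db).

C E G

Scale degree 1 in C minor is C; here the chord built on it is altered to a major triad. I is the major tonic (Picardy third), borrowed from the parallel major.
So the chord is C-E-G, a major triad.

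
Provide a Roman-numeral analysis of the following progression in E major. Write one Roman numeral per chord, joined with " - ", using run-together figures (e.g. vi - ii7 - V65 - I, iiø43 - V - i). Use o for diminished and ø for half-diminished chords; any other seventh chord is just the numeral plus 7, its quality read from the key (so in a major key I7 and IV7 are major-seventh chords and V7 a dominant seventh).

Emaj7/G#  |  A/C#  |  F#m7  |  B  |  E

I65 - IV6 - ii7 - V - I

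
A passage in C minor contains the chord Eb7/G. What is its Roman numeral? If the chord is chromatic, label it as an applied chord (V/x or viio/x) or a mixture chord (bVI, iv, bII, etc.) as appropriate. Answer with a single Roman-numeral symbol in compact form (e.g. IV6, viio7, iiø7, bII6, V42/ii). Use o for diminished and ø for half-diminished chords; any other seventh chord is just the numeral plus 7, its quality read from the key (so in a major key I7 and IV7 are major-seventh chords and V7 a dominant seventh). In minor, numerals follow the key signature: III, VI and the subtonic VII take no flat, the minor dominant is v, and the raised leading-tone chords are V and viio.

Stacked in thirds the chord is Eb-G-Bb-Db: a dominant seventh chord on Eb.
Eb is not a diatonic chord root with this quality in C minor, but it lies a perfect fifth above Ab (VI), so the chord functions as an applied dominant of VI.
With G in the bass the chord is in first inversion, so the figured bass is 65.

V65/VI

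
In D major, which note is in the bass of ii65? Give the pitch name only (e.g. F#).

ii in D major has root E; the chord is E-G-B-D.
The figure 65 means first inversion — the third is in the bass.

G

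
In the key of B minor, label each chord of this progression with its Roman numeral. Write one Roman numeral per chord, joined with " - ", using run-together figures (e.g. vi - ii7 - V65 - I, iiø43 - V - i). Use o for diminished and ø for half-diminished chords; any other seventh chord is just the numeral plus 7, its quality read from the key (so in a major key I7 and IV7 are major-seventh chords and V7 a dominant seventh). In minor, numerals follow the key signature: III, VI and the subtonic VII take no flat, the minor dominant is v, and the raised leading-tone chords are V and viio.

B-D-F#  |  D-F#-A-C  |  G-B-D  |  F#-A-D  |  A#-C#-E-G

i - V7/VI - VI - III6 - viio7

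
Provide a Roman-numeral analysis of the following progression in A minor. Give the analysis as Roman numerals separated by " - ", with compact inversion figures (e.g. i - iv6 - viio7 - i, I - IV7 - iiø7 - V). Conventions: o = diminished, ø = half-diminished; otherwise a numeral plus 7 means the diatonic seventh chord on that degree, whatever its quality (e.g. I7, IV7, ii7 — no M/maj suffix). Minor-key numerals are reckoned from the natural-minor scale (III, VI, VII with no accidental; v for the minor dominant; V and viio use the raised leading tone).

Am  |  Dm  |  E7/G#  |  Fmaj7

i - iv - V65 - VI7

Am: minor triad on A = scale degree 1 → i.
Dm: minor triad on D = scale degree 4 → iv.
E7/G# has root E, degree 5 in A minor, so V65.
Fmaj7 has root F, degree 6 in A minor, so VI7.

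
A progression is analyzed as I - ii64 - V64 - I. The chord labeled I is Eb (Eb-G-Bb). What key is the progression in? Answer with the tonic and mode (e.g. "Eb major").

Eb major

The anchor chord is a major triad on Eb, labeled I.
If Eb is scale degree 1 and the mode makes that degree carry a major triad, the tonic is Eb and the mode is major.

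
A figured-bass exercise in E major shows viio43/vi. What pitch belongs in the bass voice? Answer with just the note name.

F#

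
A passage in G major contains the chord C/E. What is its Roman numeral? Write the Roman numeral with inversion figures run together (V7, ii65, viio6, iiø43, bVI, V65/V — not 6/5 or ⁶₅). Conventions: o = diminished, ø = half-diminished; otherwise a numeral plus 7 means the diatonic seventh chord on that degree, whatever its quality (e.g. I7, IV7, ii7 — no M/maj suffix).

IV6

Stacked in thirds the chord is C-E-G: a major triad on C.
C is scale degree 4 in G major, and a major triad on that degree is written IV.
With E in the bass the chord is in first inversion, so the figured bass is 6.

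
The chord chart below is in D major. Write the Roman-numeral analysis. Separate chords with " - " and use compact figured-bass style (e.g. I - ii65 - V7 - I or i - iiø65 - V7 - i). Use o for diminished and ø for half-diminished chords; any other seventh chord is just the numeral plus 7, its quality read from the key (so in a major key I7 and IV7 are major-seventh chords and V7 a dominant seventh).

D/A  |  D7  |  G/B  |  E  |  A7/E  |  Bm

I64 - V7/IV - IV6 - V/V - V43 - vi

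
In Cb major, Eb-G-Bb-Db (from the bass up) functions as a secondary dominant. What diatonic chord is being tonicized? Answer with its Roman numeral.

vi

The chord is a dominant seventh chord on Eb.
A dominant resolves down a perfect fifth: Eb → Ab. In Cb major, Ab is scale degree 6, i.e. vi.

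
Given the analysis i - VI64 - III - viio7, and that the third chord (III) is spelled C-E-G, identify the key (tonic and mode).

A minor

The anchor chord is a major triad on C, labeled III.
Counting down 2 scale steps from C places the tonic on A; a major triad on degree 3 is diatonic only in minor.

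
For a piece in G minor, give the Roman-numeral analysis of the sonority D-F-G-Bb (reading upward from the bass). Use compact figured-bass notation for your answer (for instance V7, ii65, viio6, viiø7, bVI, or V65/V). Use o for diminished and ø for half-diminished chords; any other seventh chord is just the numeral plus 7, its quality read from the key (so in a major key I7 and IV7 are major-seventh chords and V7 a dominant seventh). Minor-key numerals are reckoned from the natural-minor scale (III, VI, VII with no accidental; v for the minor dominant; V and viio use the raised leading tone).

i43

The pitches G-Bb-D-F form a minor seventh chord rooted on G.
G is scale degree 1 in G minor, and a minor seventh chord on that degree is written i7.
With D in the bass the chord is in second inversion, so the figured bass is 43.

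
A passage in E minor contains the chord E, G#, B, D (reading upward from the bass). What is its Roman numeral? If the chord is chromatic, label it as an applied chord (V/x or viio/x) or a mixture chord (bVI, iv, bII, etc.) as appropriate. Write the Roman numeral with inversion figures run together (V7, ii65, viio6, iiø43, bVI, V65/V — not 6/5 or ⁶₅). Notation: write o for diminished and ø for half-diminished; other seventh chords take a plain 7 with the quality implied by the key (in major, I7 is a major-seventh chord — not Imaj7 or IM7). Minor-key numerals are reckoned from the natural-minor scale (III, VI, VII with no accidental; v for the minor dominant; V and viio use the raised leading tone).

Stacked in thirds the chord is E-G#-B-D: a dominant seventh chord on E.
E is not a diatonic chord root with this quality in E minor, but it lies a perfect fifth above A (iv), so the chord functions as an applied dominant of iv.

V7/iv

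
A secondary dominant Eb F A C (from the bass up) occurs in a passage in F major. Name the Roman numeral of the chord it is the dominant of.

The chord is a dominant seventh chord on F.
A dominant resolves down a perfect fifth: F → Bb. In F major, Bb is scale degree 4, i.e. IV.

IV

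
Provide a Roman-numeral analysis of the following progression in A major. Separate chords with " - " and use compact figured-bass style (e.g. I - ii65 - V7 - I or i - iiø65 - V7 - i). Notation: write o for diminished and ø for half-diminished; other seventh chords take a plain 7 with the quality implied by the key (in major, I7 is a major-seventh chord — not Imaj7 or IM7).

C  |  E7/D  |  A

bIII - V42 - I

C is non-diatonic — bIII, a mixture chord from A minor.
E7/D has root E, degree 5 in A major, so V42.
A has root A, degree 1 in A major, so I.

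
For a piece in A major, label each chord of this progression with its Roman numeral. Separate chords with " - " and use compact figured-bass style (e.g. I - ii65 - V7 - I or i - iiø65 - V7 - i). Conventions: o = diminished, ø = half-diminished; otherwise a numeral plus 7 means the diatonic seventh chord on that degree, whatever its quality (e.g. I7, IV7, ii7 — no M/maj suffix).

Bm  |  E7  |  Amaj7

ii - V7 - I7

Bm: minor triad on B = scale degree 2 → ii.
E7: root E is the dominant; dominant seventh chord there is V7.
Amaj7: major seventh chord on A = scale degree 1 → I7.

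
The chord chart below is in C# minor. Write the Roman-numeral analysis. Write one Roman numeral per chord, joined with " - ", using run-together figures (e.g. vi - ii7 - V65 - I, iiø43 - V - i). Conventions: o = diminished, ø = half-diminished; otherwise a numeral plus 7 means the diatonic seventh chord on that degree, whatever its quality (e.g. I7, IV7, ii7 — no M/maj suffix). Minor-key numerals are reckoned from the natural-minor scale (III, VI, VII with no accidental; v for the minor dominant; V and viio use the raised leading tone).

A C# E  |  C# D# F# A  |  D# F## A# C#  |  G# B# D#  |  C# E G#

VI - iiø42 - V7/V - V - i

A-C#-E has root A, degree 6 in C# minor, so VI.
C#-D#-F#-A has root D#, degree 2 in C# minor, so iiø42.
D#-F##-A#-C# is the secondary dominant of V (dominant seventh chord on D#): V7/V.
G#-B#-D#: major triad on G# = scale degree 5 → V.
C#-E-G# has root C#, degree 1 in C# minor, so i.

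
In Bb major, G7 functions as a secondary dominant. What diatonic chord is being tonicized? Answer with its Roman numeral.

ii

The chord is a dominant seventh chord on G.
A dominant resolves down a perfect fifth: G → C. In Bb major, C is scale degree 2, i.e. ii.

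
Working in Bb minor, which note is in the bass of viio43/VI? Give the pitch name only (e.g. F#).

Cb

The applied chord viio43/VI is rooted on F: F-Ab-Cb-Ebb.
The figure 43 means second inversion — the fifth is in the bass.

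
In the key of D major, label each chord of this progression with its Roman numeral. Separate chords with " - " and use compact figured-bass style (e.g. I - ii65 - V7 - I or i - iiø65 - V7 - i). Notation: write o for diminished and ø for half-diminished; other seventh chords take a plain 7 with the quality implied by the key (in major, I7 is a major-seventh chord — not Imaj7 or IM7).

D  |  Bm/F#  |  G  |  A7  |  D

D has root D, degree 1 in D major, so I.
Bm/F#: minor triad on B = scale degree 6 → vi64.
G has root G, degree 4 in D major, so IV.
A7: root A is the dominant; dominant seventh chord there is V7.
D: major triad on D = scale degree 1 → I.

I - vi64 - IV - V7 - I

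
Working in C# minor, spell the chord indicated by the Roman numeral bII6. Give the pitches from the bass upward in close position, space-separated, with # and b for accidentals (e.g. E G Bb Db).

F# A D

Scale degree 2 in C# minor is D#; lowering it a half step gives D. bII6 is the Neapolitan sixth — a major triad on the lowered second degree, here in its customary first inversion.
So the chord is D-F#-A.
The figured bass 6 indicates first inversion, placing the third (F#) in the bass: F#-A-D.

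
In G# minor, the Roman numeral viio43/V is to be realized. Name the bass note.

The applied chord viio43/V is rooted on C##: C##-E#-G#-B.
The figure 43 means second inversion — the fifth is in the bass.

G#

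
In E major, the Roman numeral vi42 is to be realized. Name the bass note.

B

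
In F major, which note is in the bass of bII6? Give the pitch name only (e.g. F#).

Bb

bII in F major has root Gb; the chord is Gb-Bb-Db.
The figure 6 means first inversion — the third is in the bass.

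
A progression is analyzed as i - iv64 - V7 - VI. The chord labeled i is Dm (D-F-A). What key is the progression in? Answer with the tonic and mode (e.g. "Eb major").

i is given as D-F-A — a minor triad with root D.
If D is scale degree 1 and the mode makes that degree carry a minor triad, the tonic is D and the mode is minor.

D minor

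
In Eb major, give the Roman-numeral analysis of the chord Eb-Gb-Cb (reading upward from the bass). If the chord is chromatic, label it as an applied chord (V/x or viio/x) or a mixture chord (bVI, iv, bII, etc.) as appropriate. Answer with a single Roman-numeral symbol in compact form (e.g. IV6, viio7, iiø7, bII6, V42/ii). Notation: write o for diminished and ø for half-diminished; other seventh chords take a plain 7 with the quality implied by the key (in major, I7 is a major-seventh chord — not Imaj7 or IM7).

bVI6

The pitches Cb-Eb-Gb form a major triad rooted on Cb.
Cb is the lowered sixth degree of Eb major (diatonic 6 would be C). This is a major triad on the lowered sixth degree, borrowed from the parallel minor.
With Eb in the bass the chord is in first inversion, so the figured bass is 6.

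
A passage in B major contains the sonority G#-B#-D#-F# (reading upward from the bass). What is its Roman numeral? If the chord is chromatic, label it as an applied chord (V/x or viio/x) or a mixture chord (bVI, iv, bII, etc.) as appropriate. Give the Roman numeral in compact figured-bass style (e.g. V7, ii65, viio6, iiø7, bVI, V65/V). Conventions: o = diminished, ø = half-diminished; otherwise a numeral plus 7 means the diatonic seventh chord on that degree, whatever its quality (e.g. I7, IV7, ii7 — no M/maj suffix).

Stacked in thirds the chord is G#-B#-D#-F#: a dominant seventh chord on G#.
G# is not a diatonic chord root with this quality in B major, but it lies a perfect fifth above C# (ii), so the chord functions as an applied dominant of ii.

V7/ii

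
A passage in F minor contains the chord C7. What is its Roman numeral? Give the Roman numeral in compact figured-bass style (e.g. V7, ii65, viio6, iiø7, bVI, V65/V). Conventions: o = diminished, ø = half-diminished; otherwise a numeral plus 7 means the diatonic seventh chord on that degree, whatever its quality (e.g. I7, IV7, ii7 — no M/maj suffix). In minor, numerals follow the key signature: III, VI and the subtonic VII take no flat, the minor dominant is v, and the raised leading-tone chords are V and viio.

V7

Stacked in thirds the chord is C-E-G-Bb: a dominant seventh chord on C.
C is scale degree 5 in F minor, and a dominant seventh chord on that degree is written V7.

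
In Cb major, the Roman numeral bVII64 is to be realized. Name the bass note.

Fb

bVII in Cb major has root Bbb; the chord is Bbb-Db-Fb.
The figure 64 means second inversion — the fifth is in the bass.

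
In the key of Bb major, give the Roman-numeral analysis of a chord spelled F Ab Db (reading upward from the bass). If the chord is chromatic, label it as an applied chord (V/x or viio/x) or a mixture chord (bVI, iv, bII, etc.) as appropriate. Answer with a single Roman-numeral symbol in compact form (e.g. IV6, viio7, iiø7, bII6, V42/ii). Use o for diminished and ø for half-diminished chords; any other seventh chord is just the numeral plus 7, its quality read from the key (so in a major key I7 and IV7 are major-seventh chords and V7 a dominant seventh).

The pitches Db-F-Ab form a major triad rooted on Db.
Db is the lowered third degree of Bb major (diatonic 3 would be D). This is a major triad on the lowered third degree, borrowed from the parallel minor.
With F in the bass the chord is in first inversion, so the figured bass is 6.

bIII6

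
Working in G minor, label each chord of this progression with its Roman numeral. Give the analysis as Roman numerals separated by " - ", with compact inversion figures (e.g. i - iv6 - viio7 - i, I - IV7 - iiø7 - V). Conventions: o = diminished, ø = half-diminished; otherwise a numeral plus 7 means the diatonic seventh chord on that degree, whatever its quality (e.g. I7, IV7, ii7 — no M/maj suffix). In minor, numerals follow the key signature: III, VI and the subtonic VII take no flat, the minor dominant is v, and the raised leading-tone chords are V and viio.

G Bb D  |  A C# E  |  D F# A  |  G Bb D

i - V/V - V - i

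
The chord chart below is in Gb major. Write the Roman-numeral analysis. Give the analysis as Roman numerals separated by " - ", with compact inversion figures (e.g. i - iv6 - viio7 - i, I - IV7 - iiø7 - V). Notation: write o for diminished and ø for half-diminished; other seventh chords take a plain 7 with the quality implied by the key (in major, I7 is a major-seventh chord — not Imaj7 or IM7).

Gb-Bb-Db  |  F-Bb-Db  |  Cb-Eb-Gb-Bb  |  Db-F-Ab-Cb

I - iii64 - IV7 - V7

Gb-Bb-Db: root Gb is the tonic; major triad there is I.
F-Bb-Db has root Bb, degree 3 in Gb major, so iii64.
Cb-Eb-Gb-Bb has root Cb, degree 4 in Gb major, so IV7.
Db-F-Ab-Cb: dominant seventh chord on Db = scale degree 5 → V7.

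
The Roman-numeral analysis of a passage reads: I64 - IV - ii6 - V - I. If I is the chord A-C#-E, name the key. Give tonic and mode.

I is given as A-C#-E — a major triad with root A.
If A is scale degree 1 and the mode makes that degree carry a major triad, the tonic is A and the mode is major.

A major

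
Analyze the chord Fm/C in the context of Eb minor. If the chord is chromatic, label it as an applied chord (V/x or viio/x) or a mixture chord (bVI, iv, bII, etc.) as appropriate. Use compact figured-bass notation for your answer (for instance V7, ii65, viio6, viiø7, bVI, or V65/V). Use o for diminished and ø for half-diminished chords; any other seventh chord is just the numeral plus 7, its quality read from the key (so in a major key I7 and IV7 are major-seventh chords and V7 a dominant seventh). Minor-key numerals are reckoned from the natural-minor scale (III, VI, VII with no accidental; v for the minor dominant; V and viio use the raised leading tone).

ii64

The pitches F-Ab-C form a minor triad rooted on F.
F is the second degree of Eb minor. This is the minor supertonic, borrowed from the parallel major (the Dorian ii).
With C in the bass the chord is in second inversion, so the figured bass is 64.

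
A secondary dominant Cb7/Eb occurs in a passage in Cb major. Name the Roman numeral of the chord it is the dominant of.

The chord is a dominant seventh chord on Cb.
A dominant resolves down a perfect fifth: Cb → Fb. In Cb major, Fb is scale degree 4, i.e. IV.

IV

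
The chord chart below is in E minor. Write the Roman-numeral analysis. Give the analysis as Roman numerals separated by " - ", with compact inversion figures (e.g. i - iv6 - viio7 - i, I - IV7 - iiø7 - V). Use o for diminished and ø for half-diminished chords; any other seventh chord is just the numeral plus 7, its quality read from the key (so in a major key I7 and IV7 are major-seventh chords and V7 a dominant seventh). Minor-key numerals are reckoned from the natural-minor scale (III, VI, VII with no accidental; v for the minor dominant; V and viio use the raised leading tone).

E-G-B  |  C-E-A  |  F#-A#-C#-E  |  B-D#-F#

E-G-B has root E, degree 1 in E minor, so i.
C-E-A: root A is the subdominant; minor triad there is iv6.
F#-A#-C#-E is the secondary dominant of V (dominant seventh chord on F#): V7/V.
B-D#-F# has root B, degree 5 in E minor, so V.

i - iv6 - V7/V - V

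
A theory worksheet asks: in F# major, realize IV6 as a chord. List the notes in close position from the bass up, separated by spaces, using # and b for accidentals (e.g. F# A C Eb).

The numeral's case and figure indicate a major triad. In F# major its root, scale degree 4, is B.
Stacking thirds from B gives B-D#-F#.
The figured bass 6 indicates first inversion, placing the third (D#) in the bass: D#-F#-B.

D# F# B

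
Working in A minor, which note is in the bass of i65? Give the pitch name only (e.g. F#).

C

i in A minor has root A; the chord is A-C-E-G.
The figure 65 means first inversion — the third is in the bass.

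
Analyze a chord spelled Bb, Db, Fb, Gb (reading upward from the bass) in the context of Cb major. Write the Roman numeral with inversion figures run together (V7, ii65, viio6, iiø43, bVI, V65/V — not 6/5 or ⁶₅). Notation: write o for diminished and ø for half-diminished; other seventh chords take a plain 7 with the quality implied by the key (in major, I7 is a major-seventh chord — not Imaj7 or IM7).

V65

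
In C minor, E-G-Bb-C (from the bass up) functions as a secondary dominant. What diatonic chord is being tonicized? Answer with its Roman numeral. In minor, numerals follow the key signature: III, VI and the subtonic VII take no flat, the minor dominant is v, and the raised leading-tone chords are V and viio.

iv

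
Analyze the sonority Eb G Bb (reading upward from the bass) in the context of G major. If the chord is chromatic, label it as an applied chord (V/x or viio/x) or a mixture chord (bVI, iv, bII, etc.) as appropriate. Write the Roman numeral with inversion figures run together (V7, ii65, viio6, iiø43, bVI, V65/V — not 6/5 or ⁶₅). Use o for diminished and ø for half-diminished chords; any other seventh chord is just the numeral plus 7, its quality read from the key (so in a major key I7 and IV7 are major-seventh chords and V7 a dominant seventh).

Stacked in thirds the chord is Eb-G-Bb: a major triad on Eb.
Eb is the lowered sixth degree of G major (diatonic 6 would be E). This is a major triad on the lowered sixth degree, borrowed from the parallel minor.

bVI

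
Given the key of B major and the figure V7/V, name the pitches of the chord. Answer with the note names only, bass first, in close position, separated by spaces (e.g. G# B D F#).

V7/V is a secondary dominant — the dominant seventh of V. V in B major is F#, so the applied chord's root is C#, a perfect fifth above.
Building a dominant seventh chord on C# gives C#-E#-G#-B.

C# E# G# B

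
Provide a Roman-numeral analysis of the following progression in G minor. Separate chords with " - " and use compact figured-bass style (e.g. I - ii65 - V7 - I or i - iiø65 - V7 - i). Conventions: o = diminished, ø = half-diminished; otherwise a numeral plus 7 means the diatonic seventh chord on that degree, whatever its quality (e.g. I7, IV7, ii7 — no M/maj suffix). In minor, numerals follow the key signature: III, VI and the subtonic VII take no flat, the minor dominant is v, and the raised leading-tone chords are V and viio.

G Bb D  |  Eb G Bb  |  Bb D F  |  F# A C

i - VI - III - viio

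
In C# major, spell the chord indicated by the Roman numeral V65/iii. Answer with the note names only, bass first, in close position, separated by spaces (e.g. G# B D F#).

D## F## A# B#

The slash means an applied dominant: we want the dominant of iii. In C# major, iii is E# minor, and its dominant is built on B#.
Building a dominant seventh chord on B# gives B#-D##-F##-A#.
The figured bass 65 indicates first inversion, placing the third (D##) in the bass: D##-F##-A#-B#.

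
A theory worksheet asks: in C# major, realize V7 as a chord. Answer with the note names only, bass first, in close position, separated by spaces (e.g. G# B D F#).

G# B# D# F#

In C# major, scale degree 5 is G#, and the diatonic chord built there is a dominant seventh chord.
That chord is spelled G#-B#-D#-F#.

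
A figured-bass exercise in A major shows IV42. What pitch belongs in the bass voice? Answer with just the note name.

IV in A major has root D; the chord is D-F#-A-C#.
The figure 42 means third inversion — the seventh is in the bass.

C#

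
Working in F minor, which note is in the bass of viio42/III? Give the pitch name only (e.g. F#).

Fb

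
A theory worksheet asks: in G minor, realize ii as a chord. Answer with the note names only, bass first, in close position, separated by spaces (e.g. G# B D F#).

A C E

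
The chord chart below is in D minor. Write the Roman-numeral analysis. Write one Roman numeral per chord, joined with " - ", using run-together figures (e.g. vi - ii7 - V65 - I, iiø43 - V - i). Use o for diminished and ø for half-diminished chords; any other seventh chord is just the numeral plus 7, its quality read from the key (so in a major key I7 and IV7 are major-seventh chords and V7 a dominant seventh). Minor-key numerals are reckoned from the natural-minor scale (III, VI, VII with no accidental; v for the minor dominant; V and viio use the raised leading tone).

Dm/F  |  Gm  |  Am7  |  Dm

Dm/F: root D is the tonic; minor triad there is i6.
Gm has root G, degree 4 in D minor, so iv.
Am7: root A is the dominant; minor seventh chord there is v7.
Dm: minor triad on D = scale degree 1 → i.

i6 - iv - v7 - i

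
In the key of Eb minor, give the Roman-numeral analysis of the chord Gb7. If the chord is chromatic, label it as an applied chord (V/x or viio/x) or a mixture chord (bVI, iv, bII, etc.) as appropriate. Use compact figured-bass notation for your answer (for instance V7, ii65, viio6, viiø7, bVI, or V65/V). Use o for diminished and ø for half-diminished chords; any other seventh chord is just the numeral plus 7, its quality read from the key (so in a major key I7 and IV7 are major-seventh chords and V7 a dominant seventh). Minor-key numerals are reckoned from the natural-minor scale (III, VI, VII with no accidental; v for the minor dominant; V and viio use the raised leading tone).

The pitches Gb-Bb-Db-Fb form a dominant seventh chord rooted on Gb.
Gb is not a diatonic chord root with this quality in Eb minor, but it lies a perfect fifth above Cb (VI), so the chord functions as an applied dominant of VI.

V7/VI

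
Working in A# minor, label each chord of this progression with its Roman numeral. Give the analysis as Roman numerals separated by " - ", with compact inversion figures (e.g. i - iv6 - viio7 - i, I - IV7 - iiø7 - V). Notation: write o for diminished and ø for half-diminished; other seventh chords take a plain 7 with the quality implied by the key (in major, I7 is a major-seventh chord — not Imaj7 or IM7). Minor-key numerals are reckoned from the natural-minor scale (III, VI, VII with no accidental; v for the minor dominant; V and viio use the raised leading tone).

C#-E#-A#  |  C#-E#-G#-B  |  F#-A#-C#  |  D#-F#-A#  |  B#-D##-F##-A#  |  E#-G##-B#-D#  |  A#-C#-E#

i6 - V7/VI - VI - iv - V7/V - V7 - i

C#-E#-A#: minor triad on A# = scale degree 1 → i6.
C#-E#-G#-B: chromatic; C# is V of VI, so V7/VI.
F#-A#-C#: major triad on F# = scale degree 6 → VI.
D#-F#-A#: minor triad on D# = scale degree 4 → iv.
B#-D##-F##-A#: chromatic; B# is V of V, so V7/V.
E#-G##-B#-D#: dominant seventh chord on E# = scale degree 5 → V7.
A#-C#-E#: root A# is the tonic; minor triad there is i.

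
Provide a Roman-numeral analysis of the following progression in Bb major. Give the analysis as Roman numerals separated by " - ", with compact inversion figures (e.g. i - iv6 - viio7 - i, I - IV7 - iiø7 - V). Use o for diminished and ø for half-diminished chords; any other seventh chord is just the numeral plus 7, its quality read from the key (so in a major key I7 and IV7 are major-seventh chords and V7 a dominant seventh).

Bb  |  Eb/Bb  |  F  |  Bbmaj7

I - IV64 - V - I7

Bb: major triad on Bb = scale degree 1 → I.
Eb/Bb: root Eb is the subdominant; major triad there is IV64.
F has root F, degree 5 in Bb major, so V.
Bbmaj7: major seventh chord on Bb = scale degree 1 → I7.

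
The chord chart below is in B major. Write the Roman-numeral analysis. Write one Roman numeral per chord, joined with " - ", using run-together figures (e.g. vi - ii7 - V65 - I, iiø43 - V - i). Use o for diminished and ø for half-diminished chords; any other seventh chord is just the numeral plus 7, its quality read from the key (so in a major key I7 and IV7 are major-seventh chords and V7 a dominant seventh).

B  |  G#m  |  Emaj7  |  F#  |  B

I - vi - IV7 - V - I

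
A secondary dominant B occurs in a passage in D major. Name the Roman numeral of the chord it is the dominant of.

The chord is a major triad on B.
A dominant resolves down a perfect fifth: B → E. In D major, E is scale degree 2, i.e. ii.

ii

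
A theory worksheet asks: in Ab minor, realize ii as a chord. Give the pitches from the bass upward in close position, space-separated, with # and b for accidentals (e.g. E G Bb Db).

Bb Db F

ii is the minor supertonic, borrowed from the parallel major (the Dorian ii). In Ab minor that root is Bb.
So the chord is Bb-Db-F.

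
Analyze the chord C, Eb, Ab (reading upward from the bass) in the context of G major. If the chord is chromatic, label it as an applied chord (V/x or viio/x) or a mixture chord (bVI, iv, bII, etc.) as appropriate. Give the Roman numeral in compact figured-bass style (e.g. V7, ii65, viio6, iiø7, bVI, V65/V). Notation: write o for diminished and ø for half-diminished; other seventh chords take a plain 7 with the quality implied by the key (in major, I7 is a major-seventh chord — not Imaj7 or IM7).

bII6

The pitches Ab-C-Eb form a major triad rooted on Ab.
Ab is the lowered second degree of G major (diatonic 2 would be A). This is the Neapolitan sixth — a major triad on the lowered second degree, here in its customary first inversion.
With C in the bass the chord is in first inversion, so the figured bass is 6.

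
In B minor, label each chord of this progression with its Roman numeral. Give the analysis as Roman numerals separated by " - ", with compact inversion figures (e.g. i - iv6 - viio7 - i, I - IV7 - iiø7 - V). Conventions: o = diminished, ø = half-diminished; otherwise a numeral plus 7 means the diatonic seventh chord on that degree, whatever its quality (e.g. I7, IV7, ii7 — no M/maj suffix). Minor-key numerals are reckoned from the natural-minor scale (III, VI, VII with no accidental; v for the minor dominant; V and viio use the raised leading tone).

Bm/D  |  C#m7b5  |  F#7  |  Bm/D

Bm/D has root B, degree 1 in B minor, so i6.
C#m7b5: half-diminished seventh chord on C# = scale degree 2 → iiø7.
F#7: root F# is the dominant; dominant seventh chord there is V7.
Bm/D: root B is the tonic; minor triad there is i6.

i6 - iiø7 - V7 - i6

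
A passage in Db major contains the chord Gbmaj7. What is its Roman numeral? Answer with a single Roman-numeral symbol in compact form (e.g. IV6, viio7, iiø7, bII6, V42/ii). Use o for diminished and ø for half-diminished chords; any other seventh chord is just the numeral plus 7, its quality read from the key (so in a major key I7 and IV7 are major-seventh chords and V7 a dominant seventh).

IV7

Stacked in thirds the chord is Gb-Bb-Db-F: a major seventh chord on Gb.
In Db major, Gb is the subdominant; the diatonic major seventh chord there is IV7.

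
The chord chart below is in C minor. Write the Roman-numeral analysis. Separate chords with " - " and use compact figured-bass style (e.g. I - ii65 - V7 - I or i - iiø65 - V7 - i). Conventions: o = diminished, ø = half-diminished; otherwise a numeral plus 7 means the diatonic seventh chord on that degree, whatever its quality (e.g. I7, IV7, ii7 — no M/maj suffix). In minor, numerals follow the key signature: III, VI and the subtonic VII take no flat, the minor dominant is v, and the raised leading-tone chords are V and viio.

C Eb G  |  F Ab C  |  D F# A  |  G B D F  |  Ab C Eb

i - iv - V/V - V7 - VI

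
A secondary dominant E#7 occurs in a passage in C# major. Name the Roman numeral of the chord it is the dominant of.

The chord is a dominant seventh chord on E#.
A dominant resolves down a perfect fifth: E# → A#. In C# major, A# is scale degree 6, i.e. vi.

vi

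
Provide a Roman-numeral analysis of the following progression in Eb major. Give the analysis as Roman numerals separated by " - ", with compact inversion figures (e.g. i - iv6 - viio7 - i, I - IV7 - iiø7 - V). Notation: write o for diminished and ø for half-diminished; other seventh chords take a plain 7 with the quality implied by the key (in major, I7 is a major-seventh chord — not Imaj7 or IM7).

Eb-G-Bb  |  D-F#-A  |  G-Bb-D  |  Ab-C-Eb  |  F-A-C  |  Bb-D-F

I - V/iii - iii - IV - V/V - V

Eb-G-Bb: major triad on Eb = scale degree 1 → I.
D-F#-A: chromatic; D is V of iii, so V/iii.
G-Bb-D: minor triad on G = scale degree 3 → iii.
Ab-C-Eb has root Ab, degree 4 in Eb major, so IV.
F-A-C: a major triad on F, the applied dominant of V → V/V.
Bb-D-F: root Bb is the dominant; major triad there is V.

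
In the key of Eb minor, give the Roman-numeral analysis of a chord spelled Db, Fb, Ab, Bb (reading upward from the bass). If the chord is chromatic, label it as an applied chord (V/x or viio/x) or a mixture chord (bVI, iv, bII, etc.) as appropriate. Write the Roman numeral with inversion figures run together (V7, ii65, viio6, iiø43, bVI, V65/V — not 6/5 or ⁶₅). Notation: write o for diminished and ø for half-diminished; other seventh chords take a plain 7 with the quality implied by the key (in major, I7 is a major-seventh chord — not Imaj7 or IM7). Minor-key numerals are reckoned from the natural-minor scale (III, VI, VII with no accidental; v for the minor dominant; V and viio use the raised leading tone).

viiø65/VI

Stacked in thirds the chord is Bb-Db-Fb-Ab: a half-diminished seventh chord on Bb.
Bb sits a half step below Cb (VI in Eb minor); a diminished chord there is the applied leading-tone chord of VI.
With Db in the bass the chord is in first inversion, so the figured bass is 65.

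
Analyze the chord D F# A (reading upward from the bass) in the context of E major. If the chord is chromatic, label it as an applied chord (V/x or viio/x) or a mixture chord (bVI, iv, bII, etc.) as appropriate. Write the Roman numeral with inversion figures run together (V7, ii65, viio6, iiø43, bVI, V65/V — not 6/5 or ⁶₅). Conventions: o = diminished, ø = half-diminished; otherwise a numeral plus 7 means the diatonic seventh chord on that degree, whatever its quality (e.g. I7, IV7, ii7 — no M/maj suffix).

The pitches D-F#-A form a major triad rooted on D.
D is the lowered seventh degree of E major (diatonic 7 would be D#). This is a major triad on the lowered seventh degree (the subtonic), borrowed from the parallel minor.

bVII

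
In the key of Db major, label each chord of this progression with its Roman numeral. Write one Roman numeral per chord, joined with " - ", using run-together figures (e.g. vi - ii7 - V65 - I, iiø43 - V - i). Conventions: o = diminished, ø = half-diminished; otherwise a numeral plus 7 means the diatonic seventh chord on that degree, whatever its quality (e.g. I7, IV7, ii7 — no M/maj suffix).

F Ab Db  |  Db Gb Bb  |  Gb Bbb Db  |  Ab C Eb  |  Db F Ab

I6 - IV64 - iv - V - I

F-Ab-Db: major triad on Db = scale degree 1 → I6.
Db-Gb-Bb: major triad on Gb = scale degree 4 → IV64.
Gb-Bbb-Db is non-diatonic — iv, a mixture chord from Db minor.
Ab-C-Eb: major triad on Ab = scale degree 5 → V.
Db-F-Ab: root Db is the tonic; major triad there is I.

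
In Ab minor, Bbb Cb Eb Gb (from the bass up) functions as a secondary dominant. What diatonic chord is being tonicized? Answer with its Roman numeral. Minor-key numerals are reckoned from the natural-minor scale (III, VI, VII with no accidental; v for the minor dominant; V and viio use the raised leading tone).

VI

The chord is a dominant seventh chord on Cb.
A dominant resolves down a perfect fifth: Cb → Fb. In Ab minor, Fb is scale degree 6, i.e. VI.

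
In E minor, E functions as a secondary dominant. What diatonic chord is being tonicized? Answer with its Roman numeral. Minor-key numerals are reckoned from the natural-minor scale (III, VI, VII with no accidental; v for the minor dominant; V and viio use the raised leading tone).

The chord is a major triad on E.
A dominant resolves down a perfect fifth: E → A. In E minor, A is scale degree 4, i.e. iv.

iv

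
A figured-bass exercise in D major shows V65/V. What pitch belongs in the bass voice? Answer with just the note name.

G#

The applied chord V65/V is rooted on E: E-G#-B-D.
The figure 65 means first inversion — the third is in the bass.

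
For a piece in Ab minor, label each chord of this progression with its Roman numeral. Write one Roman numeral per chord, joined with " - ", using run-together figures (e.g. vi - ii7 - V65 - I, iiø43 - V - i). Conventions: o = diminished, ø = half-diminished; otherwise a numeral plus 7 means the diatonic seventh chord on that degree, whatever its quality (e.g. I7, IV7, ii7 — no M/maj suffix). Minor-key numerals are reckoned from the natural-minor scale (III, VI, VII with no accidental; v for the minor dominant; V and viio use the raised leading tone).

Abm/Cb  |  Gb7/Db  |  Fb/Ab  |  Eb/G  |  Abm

Abm/Cb: minor triad on Ab = scale degree 1 → i6.
Gb7/Db has root Gb, degree 7 in Ab minor, so VII43.
Fb/Ab: major triad on Fb = scale degree 6 → VI6.
Eb/G has root Eb, degree 5 in Ab minor, so V6.
Abm: root Ab is the tonic; minor triad there is i.

i6 - VII43 - VI6 - V6 - i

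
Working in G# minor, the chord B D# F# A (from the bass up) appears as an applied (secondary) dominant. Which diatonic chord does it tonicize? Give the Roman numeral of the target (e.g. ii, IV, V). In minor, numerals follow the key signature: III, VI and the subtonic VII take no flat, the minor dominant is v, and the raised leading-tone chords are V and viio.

VI

The chord is a dominant seventh chord on B.
A dominant resolves down a perfect fifth: B → E. In G# minor, E is scale degree 6, i.e. VI.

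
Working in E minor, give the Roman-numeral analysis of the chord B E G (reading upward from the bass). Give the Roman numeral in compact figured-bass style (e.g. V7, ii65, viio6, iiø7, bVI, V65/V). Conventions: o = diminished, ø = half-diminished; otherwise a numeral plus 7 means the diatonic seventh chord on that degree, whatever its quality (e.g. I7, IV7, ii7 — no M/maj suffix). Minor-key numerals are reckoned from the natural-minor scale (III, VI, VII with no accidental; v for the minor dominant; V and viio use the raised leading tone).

i64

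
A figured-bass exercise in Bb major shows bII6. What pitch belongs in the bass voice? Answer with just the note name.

Eb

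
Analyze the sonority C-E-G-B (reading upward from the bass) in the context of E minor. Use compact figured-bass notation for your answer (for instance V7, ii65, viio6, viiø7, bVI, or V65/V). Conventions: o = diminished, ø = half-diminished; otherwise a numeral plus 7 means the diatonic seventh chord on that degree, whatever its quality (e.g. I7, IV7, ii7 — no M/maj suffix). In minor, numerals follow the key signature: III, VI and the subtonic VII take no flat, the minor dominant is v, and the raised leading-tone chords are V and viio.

VI7

Stacked in thirds the chord is C-E-G-B: a major seventh chord on C.
C is scale degree 6 in E minor, and a major seventh chord on that degree is written VI7.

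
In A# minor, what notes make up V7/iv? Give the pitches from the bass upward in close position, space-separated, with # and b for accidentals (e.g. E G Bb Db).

A# C## E# G#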